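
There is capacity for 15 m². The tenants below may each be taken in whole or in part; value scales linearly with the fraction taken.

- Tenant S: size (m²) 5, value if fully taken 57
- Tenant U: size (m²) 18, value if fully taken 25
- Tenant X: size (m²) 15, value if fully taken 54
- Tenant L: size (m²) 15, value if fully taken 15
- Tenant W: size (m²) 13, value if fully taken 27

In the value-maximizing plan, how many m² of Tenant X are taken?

10

Best value per unit of size first: Tenant S 57/5≈11.4, Tenant X 54/15≈3.6, Tenant W 27/13≈2.08, Tenant U 25/18≈1.39, Tenant L 15/15≈1.
All 5 m² of Tenant S fit (value 57) → 10 remain.
Only 10 m² remain; take 10/15 of Tenant X for value 54×10/15 = 36.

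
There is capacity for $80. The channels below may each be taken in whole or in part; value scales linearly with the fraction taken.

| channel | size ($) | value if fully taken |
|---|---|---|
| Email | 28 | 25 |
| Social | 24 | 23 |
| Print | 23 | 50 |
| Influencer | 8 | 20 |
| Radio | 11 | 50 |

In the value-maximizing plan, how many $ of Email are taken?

Rank by value-to-size ratio: Radio 50/11≈4.55, Influencer 20/8≈2.5, Print 50/23≈2.17, Social 23/24≈0.958, Email 25/28≈0.893.
Radio: take in full, 11 $ for value 50 → 69 left.
Influencer: take in full, 8 $ for value 20 → 61 left.
Print: take in full, 23 $ for value 50 → 38 left.
Take all of Social (24 $, value 23) → 14 $ left.
14 $ left: a 14/28 share of Email gives 25×14/28 = 12.5.

14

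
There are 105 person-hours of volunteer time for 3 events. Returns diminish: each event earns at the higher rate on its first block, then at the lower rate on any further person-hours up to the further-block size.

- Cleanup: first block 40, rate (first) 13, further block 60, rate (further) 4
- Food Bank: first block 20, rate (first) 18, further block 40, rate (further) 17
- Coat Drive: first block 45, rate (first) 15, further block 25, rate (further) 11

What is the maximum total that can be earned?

Order all 6 blocks by rate: Food Bank/T1 18 > Food Bank/T2 17 > Coat Drive/T1 15 > Cleanup/T1 13 > Coat Drive/T2 11 > Cleanup/T2 4.
Fill Food Bank T1 block (20 at 18) — 85 left.
Food Bank T2 at 17: fill all 40 — 45 left.
Fill Coat Drive T1 block (45 at 15) — 0 left.
Total = 18×20 + 17×40 + 15×45 = 1715.

1715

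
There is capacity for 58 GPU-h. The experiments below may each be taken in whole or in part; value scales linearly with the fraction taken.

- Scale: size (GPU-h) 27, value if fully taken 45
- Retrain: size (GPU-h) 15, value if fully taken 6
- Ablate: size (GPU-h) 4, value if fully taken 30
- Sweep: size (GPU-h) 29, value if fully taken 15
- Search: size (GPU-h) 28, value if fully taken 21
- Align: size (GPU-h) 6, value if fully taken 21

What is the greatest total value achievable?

Best value per unit of size first: Ablate 30/4≈7.5, Align 21/6≈3.5, Scale 45/27≈1.67, Search 21/28≈0.75, Sweep 15/29≈0.517, Retrain 6/15≈0.4.
All 4 GPU-h of Ablate fit (value 30) → 54 remain.
All 6 GPU-h of Align fit (value 21) → 48 remain.
All 27 GPU-h of Scale fit (value 45) → 21 remain.
21 GPU-h left: a 21/28 share of Search gives 21×21/28 = 15.75.
Total value = 111.75.

111.75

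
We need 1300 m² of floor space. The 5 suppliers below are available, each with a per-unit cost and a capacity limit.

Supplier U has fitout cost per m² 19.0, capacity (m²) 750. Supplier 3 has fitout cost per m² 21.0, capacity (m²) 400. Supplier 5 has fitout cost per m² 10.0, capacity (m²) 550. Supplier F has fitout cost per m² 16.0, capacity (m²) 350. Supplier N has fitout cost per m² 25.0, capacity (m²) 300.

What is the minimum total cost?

18700

Fill from the cheapest supplier first.
Supplier 5 at 10.0: take all 550 m² — 750 still needed.
Supplier F at 16.0: take all 350 m² — 400 still needed.
Take 400 from Supplier U at 19.0 to finish.
Supplier 3, Supplier N: unused.
Cost = 550×10.0 + 350×16.0 + 400×19.0 = 18700.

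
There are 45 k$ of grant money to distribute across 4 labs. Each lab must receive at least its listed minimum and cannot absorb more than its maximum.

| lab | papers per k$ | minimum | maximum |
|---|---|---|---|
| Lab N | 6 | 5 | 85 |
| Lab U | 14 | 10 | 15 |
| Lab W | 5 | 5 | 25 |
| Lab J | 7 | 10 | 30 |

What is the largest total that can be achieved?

Meeting every minimum uses 5+10+5+10 = 30 k$, leaving 15.
Rank by papers per k$: Lab U 14 > Lab J 7 > Lab N 6 > Lab W 5.
Lab U takes 5 more to reach its cap of 15 — 10 left.
Lab J has room for 20 more but only 10 remain, so it gets 20.
Total = 6×5 + 14×15 + 5×5 + 7×20 = 405.

405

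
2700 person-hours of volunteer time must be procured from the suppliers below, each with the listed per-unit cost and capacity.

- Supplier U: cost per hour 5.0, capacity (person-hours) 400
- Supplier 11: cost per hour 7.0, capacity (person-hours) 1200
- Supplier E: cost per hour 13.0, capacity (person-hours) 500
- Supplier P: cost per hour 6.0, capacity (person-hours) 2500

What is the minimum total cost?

Use suppliers in increasing cost order.
Take 400 from Supplier U at 5.0 → need 2300 more.
Supplier P at 6.0: take 2300 of its 2500 → requirement met.
Supplier 11, Supplier E: unused.
Cost = 400×5.0 + 2300×6.0 = 15800.

15800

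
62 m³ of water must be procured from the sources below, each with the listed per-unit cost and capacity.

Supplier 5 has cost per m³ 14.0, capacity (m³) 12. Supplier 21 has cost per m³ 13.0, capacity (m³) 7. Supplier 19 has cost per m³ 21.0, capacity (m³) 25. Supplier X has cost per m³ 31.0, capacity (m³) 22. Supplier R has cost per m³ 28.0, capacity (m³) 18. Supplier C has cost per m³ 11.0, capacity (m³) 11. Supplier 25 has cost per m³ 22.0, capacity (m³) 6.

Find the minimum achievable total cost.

Fill from the cheapest source first.
Supplier C (11.0): use full 11 ; 51 m³ to go.
Supplier 21 at 13.0: take all 7 m³ ; 44 still needed.
Supplier 5 at 14.0: take all 12 m³ ; 32 still needed.
Take 25 from Supplier 19 at 21.0 ; need 7 more.
Supplier 25 at 22.0: take all 6 m³ ; 1 still needed.
Take 1 from Supplier R at 28.0 to finish.
Supplier X: unused.
Cost = 11×11.0 + 7×13.0 + 12×14.0 + 25×21.0 + 6×22.0 + 1×28.0 = 1065.

1065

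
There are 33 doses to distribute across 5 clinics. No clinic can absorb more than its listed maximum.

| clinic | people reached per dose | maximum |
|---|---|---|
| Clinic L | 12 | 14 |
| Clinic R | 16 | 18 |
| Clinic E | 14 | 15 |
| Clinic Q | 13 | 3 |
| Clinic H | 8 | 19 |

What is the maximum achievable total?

Order the clinics by people reached per dose: Clinic R 16 > Clinic E 14 > Clinic Q 13 > Clinic L 12 > Clinic H 8.
Give Clinic R 18 to hit its cap of 18 → 15 left.
Clinic E: +15 to 15 (cap) → 0 left.
Total = 16×18 + 14×15 = 498.

498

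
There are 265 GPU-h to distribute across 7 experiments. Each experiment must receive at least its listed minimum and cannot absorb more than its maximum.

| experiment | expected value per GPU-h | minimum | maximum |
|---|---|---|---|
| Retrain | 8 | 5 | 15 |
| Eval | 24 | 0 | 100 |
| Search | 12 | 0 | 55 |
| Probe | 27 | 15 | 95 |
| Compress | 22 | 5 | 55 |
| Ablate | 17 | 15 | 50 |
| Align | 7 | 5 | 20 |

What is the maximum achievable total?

Meeting every minimum uses 5+0+0+15+5+15+5 = 45 GPU-h, leaving 220.
Order the experiments by expected value per GPU-h: Probe 27 > Eval 24 > Compress 22 > Ablate 17 > Search 12 > Retrain 8 > Align 7.
Probe takes 80 more to reach its cap of 95 — 140 left.
Eval takes 100 more to reach its cap of 100 — 40 left.
Compress: +40 (room for 50) → 45. Pool exhausted.
Total = 8×5 + 24×100 + 27×95 + 22×45 + 17×15 + 7×5 = 6285.

6285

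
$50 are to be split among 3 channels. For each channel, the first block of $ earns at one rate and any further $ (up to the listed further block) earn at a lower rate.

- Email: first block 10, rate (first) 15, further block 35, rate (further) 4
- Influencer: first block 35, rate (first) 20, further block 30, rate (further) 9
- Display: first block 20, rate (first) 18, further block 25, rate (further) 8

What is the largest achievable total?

970

Rank every tier by rate: Influencer/T1 20 > Display/T1 18 > Email/T1 15 > Influencer/T2 9 > Display/T2 8 > Email/T2 4.
Fill Influencer T1 block (35 at 20) — 15 left.
Display T1 at 18: only 15 left, fill 15.
Total = 20×35 + 18×15 = 970.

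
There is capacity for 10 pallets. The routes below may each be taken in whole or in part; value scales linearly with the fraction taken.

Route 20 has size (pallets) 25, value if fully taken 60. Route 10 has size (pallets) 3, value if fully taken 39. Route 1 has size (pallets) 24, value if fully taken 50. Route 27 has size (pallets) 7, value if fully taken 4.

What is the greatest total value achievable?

55.8

Rank by value-to-size ratio: Route 10 39/3≈13, Route 20 60/25≈2.4, Route 1 50/24≈2.08, Route 27 4/7≈0.571.
Take all of Route 10 (3 pallets, value 39) ; 7 pallets left.
Only 7 pallets remain; take 7/25 of Route 20 for value 60×7/25 = 16.8.
Total value = 55.8.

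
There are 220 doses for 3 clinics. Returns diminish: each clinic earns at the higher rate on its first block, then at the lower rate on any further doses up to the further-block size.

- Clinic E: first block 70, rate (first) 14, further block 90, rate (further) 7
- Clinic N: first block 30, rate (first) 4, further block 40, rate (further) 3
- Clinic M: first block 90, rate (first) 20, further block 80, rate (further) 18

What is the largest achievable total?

3940

Order all 6 blocks by rate: Clinic M/tier1 20 > Clinic M/tier2 18 > Clinic E/tier1 14 > Clinic E/tier2 7 > Clinic N/tier1 4 > Clinic N/tier2 3.
Fill Clinic M tier1 block (90 at 20) → 130 left.
Clinic M/tier2 (18): +80 → 50 left.
50 remain; put them into Clinic E tier1 at 14.
Total = 20×90 + 18×80 + 14×50 = 3940.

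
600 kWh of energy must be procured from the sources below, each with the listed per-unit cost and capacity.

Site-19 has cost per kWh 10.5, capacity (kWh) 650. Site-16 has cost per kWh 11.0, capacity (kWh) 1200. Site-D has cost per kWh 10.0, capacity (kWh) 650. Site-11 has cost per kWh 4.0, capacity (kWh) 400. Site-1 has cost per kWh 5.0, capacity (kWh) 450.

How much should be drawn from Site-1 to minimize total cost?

Use sources in increasing cost order.
Site-11 (4.0): use full 400 → 200 kWh to go.
Site-1 (5.0): take the remaining 200 → done.
Site-D, Site-19, Site-16: unused.

200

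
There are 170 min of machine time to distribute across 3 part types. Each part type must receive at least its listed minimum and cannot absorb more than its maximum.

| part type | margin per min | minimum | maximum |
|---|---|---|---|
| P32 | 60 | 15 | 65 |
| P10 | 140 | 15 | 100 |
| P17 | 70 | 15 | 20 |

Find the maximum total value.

18400

Meeting every minimum uses 15+15+15 = 45 min, leaving 125.
Order the part types by margin per min: P10 140 > P17 70 > P32 60.
Give P10 85 more to hit its cap of 100 ; 40 left.
Give P17 5 more to hit its cap of 20 ; 35 left.
P32: +35 (room for 50) → 50. Pool exhausted.
Total = 60×50 + 140×100 + 70×20 = 18400.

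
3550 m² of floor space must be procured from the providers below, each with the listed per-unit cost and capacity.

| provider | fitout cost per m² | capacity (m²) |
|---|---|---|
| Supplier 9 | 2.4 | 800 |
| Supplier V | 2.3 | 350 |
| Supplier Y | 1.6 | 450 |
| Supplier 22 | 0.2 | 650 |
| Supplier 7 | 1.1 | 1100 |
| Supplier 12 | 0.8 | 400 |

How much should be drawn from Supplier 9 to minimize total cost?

600

Fill from the cheapest provider first.
Supplier 22 at 0.2: take all 650 m² — 2900 still needed.
Take 400 from Supplier 12 at 0.8 — need 2500 more.
Take 1100 from Supplier 7 at 1.1 — need 1400 more.
Take 450 from Supplier Y at 1.6 — need 950 more.
Supplier V at 2.3: take all 350 m² — 600 still needed.
Supplier 9 at 2.4: take 600 of its 800 — requirement met.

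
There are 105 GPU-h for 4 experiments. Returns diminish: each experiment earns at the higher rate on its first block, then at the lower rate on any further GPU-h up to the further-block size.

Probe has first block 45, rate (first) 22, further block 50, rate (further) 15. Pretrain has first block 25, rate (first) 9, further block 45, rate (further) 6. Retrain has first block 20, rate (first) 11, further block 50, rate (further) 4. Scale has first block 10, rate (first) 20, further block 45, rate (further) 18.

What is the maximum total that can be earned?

2075

Rank every tier by rate: Probe/tier1 22 > Scale/tier1 20 > Scale/tier2 18 > Probe/tier2 15 > Retrain/tier1 11 > Pretrain/tier1 9 > Pretrain/tier2 6 > Retrain/tier2 4.
Fill Probe tier1 block (45 at 22) ; 60 left.
Scale/tier1 (20): +10 ; 50 left.
Scale/tier2 (18): +45 ; 5 left.
5 remain; put them into Probe tier2 at 15.
Total = 22×45 + 20×10 + 18×45 + 15×5 = 2075.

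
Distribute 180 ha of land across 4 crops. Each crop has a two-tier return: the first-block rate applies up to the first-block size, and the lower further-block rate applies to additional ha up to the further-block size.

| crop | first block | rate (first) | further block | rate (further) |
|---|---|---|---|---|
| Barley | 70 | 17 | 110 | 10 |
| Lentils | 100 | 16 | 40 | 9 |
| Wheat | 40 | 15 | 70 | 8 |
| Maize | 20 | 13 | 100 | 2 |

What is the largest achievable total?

2940

Rank every tier by rate: Barley/tier1 17 > Lentils/tier1 16 > Wheat/tier1 15 > Maize/tier1 13 > Barley/tier2 10 > Lentils/tier2 9 > Wheat/tier2 8 > Maize/tier2 2.
Fill Barley tier1 block (70 at 17) → 110 left.
Fill Lentils tier1 block (100 at 16) → 10 left.
Wheat tier1 at 15: only 10 left, fill 10.
Total = 17×70 + 16×100 + 15×10 = 2940.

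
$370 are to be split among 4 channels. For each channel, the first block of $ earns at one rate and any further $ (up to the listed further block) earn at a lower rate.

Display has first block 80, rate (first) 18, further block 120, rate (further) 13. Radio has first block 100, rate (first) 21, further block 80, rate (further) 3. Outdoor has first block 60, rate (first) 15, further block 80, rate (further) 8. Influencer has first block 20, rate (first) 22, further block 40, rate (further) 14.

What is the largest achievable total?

6350

Order all 8 blocks by rate: Influencer/T1 22 > Radio/T1 21 > Display/T1 18 > Outdoor/T1 15 > Influencer/T2 14 > Display/T2 13 > Outdoor/T2 8 > Radio/T2 3.
Influencer T1 at 22: fill all 20 — 350 left.
Radio T1 at 21: fill all 100 — 250 left.
Fill Display T1 block (80 at 18) — 170 left.
Outdoor T1 at 15: fill all 60 — 110 left.
Influencer/T2 (14): +40 — 70 left.
70 remain; put them into Display T2 at 13.
Total = 22×20 + 21×100 + 18×80 + 15×60 + 14×40 + 13×70 = 6350.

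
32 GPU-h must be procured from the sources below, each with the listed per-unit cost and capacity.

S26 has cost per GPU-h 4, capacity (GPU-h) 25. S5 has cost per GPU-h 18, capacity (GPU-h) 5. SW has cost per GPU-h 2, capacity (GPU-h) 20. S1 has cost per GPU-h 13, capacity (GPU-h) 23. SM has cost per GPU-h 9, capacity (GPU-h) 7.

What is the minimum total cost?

Fill from the cheapest source first.
SW (2): use full 20 — 12 GPU-h to go.
S26 at 4: take 12 of its 25 — requirement met.
SM, S1, S5: unused.
Cost = 20×2 + 12×4 = 88.

88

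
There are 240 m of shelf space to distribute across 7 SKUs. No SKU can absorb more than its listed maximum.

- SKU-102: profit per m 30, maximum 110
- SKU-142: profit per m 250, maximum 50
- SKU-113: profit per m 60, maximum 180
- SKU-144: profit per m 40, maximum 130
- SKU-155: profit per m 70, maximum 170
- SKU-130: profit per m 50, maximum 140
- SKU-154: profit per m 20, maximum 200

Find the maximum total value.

25600

Rank by profit per m: SKU-142 250 > SKU-155 70 > SKU-113 60 > SKU-130 50 > SKU-144 40 > SKU-102 30 > SKU-154 20.
Give SKU-142 50 to hit its cap of 50 — 190 left.
SKU-155: +170 to 170 (cap) — 20 left.
SKU-113: +20 (room for 180) → 20. Pool exhausted.
Total = 250×50 + 60×20 + 70×170 = 25600.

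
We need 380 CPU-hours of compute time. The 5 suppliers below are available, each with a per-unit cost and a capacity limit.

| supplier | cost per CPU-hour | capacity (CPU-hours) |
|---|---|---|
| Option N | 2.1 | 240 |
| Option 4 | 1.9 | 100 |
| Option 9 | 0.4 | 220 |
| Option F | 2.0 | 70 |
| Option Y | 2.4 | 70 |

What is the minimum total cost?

Use suppliers in increasing cost order.
Option 9 (0.4): use full 220 — 160 CPU-hours to go.
Option 4 (1.9): use full 100 — 60 CPU-hours to go.
Take 60 from Option F at 2.0 to finish.
Option N, Option Y: unused.
Cost = 220×0.4 + 100×1.9 + 60×2.0 = 398.

398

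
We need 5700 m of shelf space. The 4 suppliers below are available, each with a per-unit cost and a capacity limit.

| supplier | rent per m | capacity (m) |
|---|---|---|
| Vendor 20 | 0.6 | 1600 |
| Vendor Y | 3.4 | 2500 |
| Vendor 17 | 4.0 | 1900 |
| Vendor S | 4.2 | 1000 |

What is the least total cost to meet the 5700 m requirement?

Fill from the cheapest supplier first.
Take 1600 from Vendor 20 at 0.6 → need 4100 more.
Vendor Y (3.4): use full 2500 → 1600 m to go.
Take 1600 from Vendor 17 at 4.0 to finish.
Vendor S: unused.
Cost = 1600×0.6 + 2500×3.4 + 1600×4.0 = 15860.

15860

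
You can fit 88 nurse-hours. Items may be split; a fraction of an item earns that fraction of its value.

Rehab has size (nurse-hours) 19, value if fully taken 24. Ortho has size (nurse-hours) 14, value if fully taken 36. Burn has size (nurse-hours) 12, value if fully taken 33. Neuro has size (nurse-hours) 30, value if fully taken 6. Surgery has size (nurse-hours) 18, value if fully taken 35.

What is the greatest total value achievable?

Sort by value density: Burn 33/12≈2.75, Ortho 36/14≈2.57, Surgery 35/18≈1.94, Rehab 24/19≈1.26, Neuro 6/30≈0.2.
Take all of Burn (12 nurse-hours, value 33) — 76 nurse-hours left.
Ortho: take in full, 14 nurse-hours for value 36 — 62 left.
Surgery: take in full, 18 nurse-hours for value 35 — 44 left.
Rehab: take in full, 19 nurse-hours for value 24 — 25 left.
Only 25 nurse-hours remain; take 25/30 of Neuro for value 6×25/30 = 5.
Total value = 133.

133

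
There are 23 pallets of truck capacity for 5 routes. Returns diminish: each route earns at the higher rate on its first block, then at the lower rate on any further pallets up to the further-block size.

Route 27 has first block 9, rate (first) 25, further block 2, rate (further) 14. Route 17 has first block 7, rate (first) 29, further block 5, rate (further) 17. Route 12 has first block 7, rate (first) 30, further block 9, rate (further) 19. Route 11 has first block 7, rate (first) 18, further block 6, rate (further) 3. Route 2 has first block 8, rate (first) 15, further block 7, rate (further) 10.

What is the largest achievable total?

638

Rank every tier by rate: Route 12/tier1 30 > Route 17/tier1 29 > Route 27/tier1 25 > Route 12/tier2 19 > Route 11/tier1 18 > Route 17/tier2 17 > Route 2/tier1 15 > Route 27/tier2 14 > Route 2/tier2 10 > Route 11/tier2 3.
Route 12 tier1 at 30: fill all 7 — 16 left.
Route 17 tier1 at 29: fill all 7 — 9 left.
Route 27/tier1 (25): +9 — 0 left.
Total = 30×7 + 29×7 + 25×9 = 638.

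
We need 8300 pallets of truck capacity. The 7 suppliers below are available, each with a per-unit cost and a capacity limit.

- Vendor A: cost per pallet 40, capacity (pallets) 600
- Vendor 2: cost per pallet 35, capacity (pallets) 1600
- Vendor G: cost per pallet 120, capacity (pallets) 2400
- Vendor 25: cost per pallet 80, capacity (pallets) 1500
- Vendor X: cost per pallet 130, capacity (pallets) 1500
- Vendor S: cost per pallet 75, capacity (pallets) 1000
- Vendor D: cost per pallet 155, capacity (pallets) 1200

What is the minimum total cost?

Cheapest first:
Vendor 2 (35): use full 1600 ; 6700 pallets to go.
Vendor A (40): use full 600 ; 6100 pallets to go.
Vendor S at 75: take all 1000 pallets ; 5100 still needed.
Vendor 25 at 80: take all 1500 pallets ; 3600 still needed.
Vendor G at 120: take all 2400 pallets ; 1200 still needed.
Vendor X (130): take the remaining 1200 ; done.
Vendor D: unused.
Cost = 1600×35 + 600×40 + 1000×75 + 1500×80 + 2400×120 + 1200×130 = 719000.

719000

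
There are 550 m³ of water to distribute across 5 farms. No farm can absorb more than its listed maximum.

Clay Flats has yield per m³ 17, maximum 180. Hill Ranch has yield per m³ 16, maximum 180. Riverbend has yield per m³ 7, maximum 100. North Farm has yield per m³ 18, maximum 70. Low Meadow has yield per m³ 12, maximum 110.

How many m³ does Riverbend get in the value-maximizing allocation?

10

Highest yield per m³ first: North Farm 18 > Clay Flats 17 > Hill Ranch 16 > Low Meadow 12 > Riverbend 7.
North Farm takes 70 to reach its cap of 70 — 480 left.
Clay Flats: +180 to 180 (cap) — 300 left.
Give Hill Ranch 180 to hit its cap of 180 — 120 left.
Give Low Meadow 110 to hit its cap of 110 — 10 left.
Riverbend has room for 100 but only 10 remain, so it gets 10.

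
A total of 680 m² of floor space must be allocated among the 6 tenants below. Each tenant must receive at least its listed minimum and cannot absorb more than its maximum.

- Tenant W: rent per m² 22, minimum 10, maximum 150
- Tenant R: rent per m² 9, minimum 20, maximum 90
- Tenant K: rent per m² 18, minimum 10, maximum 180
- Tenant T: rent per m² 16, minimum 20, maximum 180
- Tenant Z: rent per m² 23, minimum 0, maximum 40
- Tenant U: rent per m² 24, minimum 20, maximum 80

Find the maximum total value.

12710

Meeting every minimum uses 10+20+10+20+0+20 = 80 m², leaving 600.
Highest rent per m² first: Tenant U 24 > Tenant Z 23 > Tenant W 22 > Tenant K 18 > Tenant T 16 > Tenant R 9.
Give Tenant U 60 more to hit its cap of 80 ; 540 left.
Give Tenant Z 40 more to hit its cap of 40 ; 500 left.
Tenant W: +140 to 150 (cap) ; 360 left.
Give Tenant K 170 more to hit its cap of 180 ; 190 left.
Tenant T takes 160 more to reach its cap of 180 ; 30 left.
Only 30 left; Tenant R takes them to reach 50.
Total = 22×150 + 9×50 + 18×180 + 16×180 + 23×40 + 24×80 = 12710.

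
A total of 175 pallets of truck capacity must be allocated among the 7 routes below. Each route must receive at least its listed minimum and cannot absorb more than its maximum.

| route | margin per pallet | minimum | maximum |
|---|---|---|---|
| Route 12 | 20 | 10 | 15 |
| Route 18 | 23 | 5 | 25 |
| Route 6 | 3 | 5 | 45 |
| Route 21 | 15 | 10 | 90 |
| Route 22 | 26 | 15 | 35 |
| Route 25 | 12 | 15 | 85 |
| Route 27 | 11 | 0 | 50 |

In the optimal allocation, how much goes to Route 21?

80

Meeting every minimum uses 10+5+5+10+15+15+0 = 60 pallets, leaving 115.
Order the routes by margin per pallet: Route 22 26 > Route 18 23 > Route 12 20 > Route 21 15 > Route 25 12 > Route 27 11 > Route 6 3.
Route 22: +20 to 35 (cap) ; 95 left.
Route 18: +20 to 25 (cap) ; 75 left.
Route 12 takes 5 more to reach its cap of 15 ; 70 left.
Route 21: +70 (room for 80) → 80. Pool exhausted.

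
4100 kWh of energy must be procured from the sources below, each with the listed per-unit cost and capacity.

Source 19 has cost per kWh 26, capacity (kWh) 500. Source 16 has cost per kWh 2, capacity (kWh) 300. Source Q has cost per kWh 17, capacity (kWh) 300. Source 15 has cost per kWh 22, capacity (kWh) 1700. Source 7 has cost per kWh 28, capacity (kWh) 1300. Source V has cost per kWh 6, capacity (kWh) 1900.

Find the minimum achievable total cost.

52300

Use sources in increasing cost order.
Take 300 from Source 16 at 2 ; need 3800 more.
Source V (6): use full 1900 ; 1900 kWh to go.
Take 300 from Source Q at 17 ; need 1600 more.
Take 1600 from Source 15 at 22 to finish.
Source 19, Source 7: unused.
Cost = 300×2 + 1900×6 + 300×17 + 1600×22 = 52300.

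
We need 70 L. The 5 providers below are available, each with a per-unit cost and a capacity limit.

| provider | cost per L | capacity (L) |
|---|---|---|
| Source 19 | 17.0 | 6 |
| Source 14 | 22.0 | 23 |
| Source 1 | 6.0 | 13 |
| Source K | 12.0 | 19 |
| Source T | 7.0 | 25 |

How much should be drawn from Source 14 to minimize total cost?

7

Cheapest first:
Source 1 (6.0): use full 13 ; 57 L to go.
Take 25 from Source T at 7.0 ; need 32 more.
Take 19 from Source K at 12.0 ; need 13 more.
Take 6 from Source 19 at 17.0 ; need 7 more.
Source 14 (22.0): take the remaining 7 ; done.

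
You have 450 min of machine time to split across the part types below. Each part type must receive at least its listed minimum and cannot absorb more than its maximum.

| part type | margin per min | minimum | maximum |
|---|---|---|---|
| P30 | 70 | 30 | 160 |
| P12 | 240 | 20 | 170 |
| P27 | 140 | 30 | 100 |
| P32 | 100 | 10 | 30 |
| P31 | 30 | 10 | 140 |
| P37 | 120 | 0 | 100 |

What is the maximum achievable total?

Meeting every minimum uses 30+20+30+10+10+0 = 100 min, leaving 350.
Rank by margin per min: P12 240 > P27 140 > P37 120 > P32 100 > P30 70 > P31 30.
P12 takes 150 more to reach its cap of 170 — 200 left.
P27 takes 70 more to reach its cap of 100 — 130 left.
Give P37 100 more to hit its cap of 100 — 30 left.
P32 takes 20 more to reach its cap of 30 — 10 left.
P30 has room for 130 more but only 10 remain, so it gets 40.
Total = 70×40 + 240×170 + 140×100 + 100×30 + 30×10 + 120×100 = 72900.

72900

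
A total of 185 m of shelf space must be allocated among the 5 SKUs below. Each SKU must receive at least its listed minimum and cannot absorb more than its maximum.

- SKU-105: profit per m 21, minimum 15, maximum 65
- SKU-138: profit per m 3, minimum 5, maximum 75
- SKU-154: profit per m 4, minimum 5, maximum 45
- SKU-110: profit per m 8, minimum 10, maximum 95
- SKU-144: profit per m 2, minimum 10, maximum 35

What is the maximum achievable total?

Meeting every minimum uses 15+5+5+10+10 = 45 m, leaving 140.
Order the SKUs by profit per m: SKU-105 21 > SKU-110 8 > SKU-154 4 > SKU-138 3 > SKU-144 2.
Give SKU-105 50 more to hit its cap of 65 → 90 left.
SKU-110 takes 85 more to reach its cap of 95 → 5 left.
SKU-154 has room for 40 more but only 5 remain, so it gets 10.
Total = 21×65 + 3×5 + 4×10 + 8×95 + 2×10 = 2200.

2200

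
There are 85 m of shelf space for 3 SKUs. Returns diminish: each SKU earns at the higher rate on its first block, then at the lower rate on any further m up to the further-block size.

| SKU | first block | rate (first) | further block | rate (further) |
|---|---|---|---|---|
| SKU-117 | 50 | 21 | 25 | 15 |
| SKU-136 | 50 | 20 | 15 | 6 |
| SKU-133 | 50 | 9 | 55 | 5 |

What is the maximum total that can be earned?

1750

Treat each block as its own option and order by rate: SKU-117/first 21 > SKU-136/first 20 > SKU-117/second 15 > SKU-133/first 9 > SKU-136/second 6 > SKU-133/second 5.
SKU-117 first at 21: fill all 50 ; 35 left.
SKU-136/first: +35 of 50 at 20; pool empty.
Total = 21×50 + 20×35 = 1750.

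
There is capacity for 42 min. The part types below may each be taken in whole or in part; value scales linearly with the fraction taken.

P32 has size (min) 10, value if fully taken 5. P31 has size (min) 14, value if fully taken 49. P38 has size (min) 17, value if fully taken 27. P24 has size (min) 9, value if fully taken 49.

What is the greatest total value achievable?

Rank by value-to-size ratio: P24 49/9≈5.44, P31 49/14≈3.5, P38 27/17≈1.59, P32 5/10≈0.5.
Take all of P24 (9 min, value 49) → 33 min left.
Take all of P31 (14 min, value 49) → 19 min left.
Take all of P38 (17 min, value 27) → 2 min left.
2 min left: a 2/10 share of P32 gives 5×2/10 = 1.
Total value = 126.

126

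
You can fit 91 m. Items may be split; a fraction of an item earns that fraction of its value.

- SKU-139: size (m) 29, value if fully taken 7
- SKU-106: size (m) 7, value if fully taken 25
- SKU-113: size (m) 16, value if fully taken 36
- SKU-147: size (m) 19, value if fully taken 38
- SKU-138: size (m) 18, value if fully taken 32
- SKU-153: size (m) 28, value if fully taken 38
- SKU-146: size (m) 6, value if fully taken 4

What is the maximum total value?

Rank by value-to-size ratio: SKU-106 25/7≈3.57, SKU-113 36/16≈2.25, SKU-147 38/19≈2, SKU-138 32/18≈1.78, SKU-153 38/28≈1.36, SKU-146 4/6≈0.667, SKU-139 7/29≈0.241.
SKU-106: take in full, 7 m for value 25 → 84 left.
SKU-113: take in full, 16 m for value 36 → 68 left.
All 19 m of SKU-147 fit (value 38) → 49 remain.
SKU-138: take in full, 18 m for value 32 → 31 left.
All 28 m of SKU-153 fit (value 38) → 3 remain.
Only 3 m remain; take 3/6 of SKU-146 for value 4×3/6 = 2.
Total value = 171.

171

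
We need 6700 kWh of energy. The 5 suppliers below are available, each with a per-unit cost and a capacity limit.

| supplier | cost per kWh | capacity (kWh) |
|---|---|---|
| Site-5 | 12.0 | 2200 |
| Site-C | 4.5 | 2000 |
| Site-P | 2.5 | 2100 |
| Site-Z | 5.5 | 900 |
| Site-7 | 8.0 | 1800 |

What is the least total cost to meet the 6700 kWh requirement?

Cheapest first:
Site-P at 2.5: take all 2100 kWh ; 4600 still needed.
Site-C (4.5): use full 2000 ; 2600 kWh to go.
Site-Z (5.5): use full 900 ; 1700 kWh to go.
Take 1700 from Site-7 at 8.0 to finish.
Site-5: unused.
Cost = 2100×2.5 + 2000×4.5 + 900×5.5 + 1700×8.0 = 32800.

32800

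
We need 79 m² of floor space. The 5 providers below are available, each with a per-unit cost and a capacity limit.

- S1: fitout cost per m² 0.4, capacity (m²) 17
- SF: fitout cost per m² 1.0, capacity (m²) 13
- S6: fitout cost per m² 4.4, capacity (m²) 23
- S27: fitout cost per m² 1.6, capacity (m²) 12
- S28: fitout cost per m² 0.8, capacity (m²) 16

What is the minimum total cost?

144.2

Use providers in increasing cost order.
S1 (0.4): use full 17 → 62 m² to go.
S28 (0.8): use full 16 → 46 m² to go.
Take 13 from SF at 1.0 → need 33 more.
S27 (1.6): use full 12 → 21 m² to go.
S6 at 4.4: take 21 of its 23 → requirement met.
Cost = 17×0.4 + 16×0.8 + 13×1.0 + 12×1.6 + 21×4.4 = 144.2.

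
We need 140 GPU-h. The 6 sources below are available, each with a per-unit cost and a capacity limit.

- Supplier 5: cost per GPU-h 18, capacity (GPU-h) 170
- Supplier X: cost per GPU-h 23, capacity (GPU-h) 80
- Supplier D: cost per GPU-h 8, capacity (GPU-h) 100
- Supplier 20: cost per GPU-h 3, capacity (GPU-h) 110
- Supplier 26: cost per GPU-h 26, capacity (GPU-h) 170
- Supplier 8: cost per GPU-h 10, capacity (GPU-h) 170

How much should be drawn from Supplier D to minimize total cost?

30

Use sources in increasing cost order.
Supplier 20 at 3: take all 110 GPU-h — 30 still needed.
Take 30 from Supplier D at 8 to finish.
Supplier 8, Supplier 5, Supplier X, Supplier 26: unused.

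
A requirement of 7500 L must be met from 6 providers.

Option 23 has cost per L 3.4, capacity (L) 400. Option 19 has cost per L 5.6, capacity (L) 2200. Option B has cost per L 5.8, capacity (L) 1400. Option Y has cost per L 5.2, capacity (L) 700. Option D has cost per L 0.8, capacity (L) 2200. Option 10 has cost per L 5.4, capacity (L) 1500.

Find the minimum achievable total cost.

Cheapest first:
Option D at 0.8: take all 2200 L ; 5300 still needed.
Option 23 at 3.4: take all 400 L ; 4900 still needed.
Option Y (5.2): use full 700 ; 4200 L to go.
Take 1500 from Option 10 at 5.4 ; need 2700 more.
Option 19 (5.6): use full 2200 ; 500 L to go.
Option B (5.8): take the remaining 500 ; done.
Cost = 2200×0.8 + 400×3.4 + 700×5.2 + 1500×5.4 + 2200×5.6 + 500×5.8 = 30080.

30080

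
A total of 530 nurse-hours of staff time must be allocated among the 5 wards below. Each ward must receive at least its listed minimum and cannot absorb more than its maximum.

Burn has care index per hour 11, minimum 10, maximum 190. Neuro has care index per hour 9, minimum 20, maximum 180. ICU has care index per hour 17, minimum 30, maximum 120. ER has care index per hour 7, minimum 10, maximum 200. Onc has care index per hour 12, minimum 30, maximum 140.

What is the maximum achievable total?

6510

Meeting every minimum uses 10+20+30+10+30 = 100 nurse-hours, leaving 430.
Highest care index per hour first: ICU 17 > Onc 12 > Burn 11 > Neuro 9 > ER 7.
ICU takes 90 more to reach its cap of 120 ; 340 left.
Onc: +110 to 140 (cap) ; 230 left.
Give Burn 180 more to hit its cap of 190 ; 50 left.
Neuro has room for 160 more but only 50 remain, so it gets 70.
Total = 11×190 + 9×70 + 17×120 + 7×10 + 12×140 = 6510.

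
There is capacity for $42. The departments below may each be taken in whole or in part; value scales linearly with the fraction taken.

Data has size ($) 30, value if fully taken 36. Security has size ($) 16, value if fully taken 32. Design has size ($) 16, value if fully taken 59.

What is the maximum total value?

Rank by value-to-size ratio: Design 59/16≈3.69, Security 32/16≈2, Data 36/30≈1.2.
Take all of Design (16 $, value 59) → 26 $ left.
Security: take in full, 16 $ for value 32 → 10 left.
Fill the last 10 $ with part of Data: 10/30 of it earns 12.
Total value = 103.

103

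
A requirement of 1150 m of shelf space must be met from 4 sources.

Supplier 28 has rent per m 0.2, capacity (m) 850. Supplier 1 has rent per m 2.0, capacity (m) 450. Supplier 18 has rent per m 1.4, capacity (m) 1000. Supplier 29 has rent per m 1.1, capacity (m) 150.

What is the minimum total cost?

545

Fill from the cheapest source first.
Supplier 28 at 0.2: take all 850 m → 300 still needed.
Supplier 29 at 1.1: take all 150 m → 150 still needed.
Take 150 from Supplier 18 at 1.4 to finish.
Supplier 1: unused.
Cost = 850×0.2 + 150×1.1 + 150×1.4 = 545.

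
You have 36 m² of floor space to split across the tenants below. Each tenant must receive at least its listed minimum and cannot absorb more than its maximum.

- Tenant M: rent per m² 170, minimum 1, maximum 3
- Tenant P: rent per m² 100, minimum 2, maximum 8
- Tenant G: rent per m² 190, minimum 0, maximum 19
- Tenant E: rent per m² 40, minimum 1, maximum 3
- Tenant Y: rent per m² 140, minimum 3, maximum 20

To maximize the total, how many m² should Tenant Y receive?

Meeting every minimum uses 1+2+0+1+3 = 7 m², leaving 29.
Rank by rent per m²: Tenant G 190 > Tenant M 170 > Tenant Y 140 > Tenant P 100 > Tenant E 40.
Give Tenant G 19 more to hit its cap of 19 — 10 left.
Give Tenant M 2 more to hit its cap of 3 — 8 left.
Tenant Y has room for 17 more but only 8 remain, so it gets 11.

11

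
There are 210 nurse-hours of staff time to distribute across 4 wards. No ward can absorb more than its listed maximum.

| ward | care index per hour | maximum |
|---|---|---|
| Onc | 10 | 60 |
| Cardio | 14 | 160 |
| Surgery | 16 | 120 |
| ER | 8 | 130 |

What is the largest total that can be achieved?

Highest care index per hour first: Surgery 16 > Cardio 14 > Onc 10 > ER 8.
Surgery: +120 to 120 (cap) → 90 left.
Cardio: +90 (room for 160) → 90. Pool exhausted.
Total = 14×90 + 16×120 = 3180.

3180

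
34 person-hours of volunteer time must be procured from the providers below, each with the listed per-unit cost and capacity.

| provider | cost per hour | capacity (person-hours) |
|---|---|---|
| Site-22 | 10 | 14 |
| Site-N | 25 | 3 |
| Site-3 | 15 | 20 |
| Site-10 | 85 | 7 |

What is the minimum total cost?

Fill from the cheapest provider first.
Site-22 (10): use full 14 ; 20 person-hours to go.
Site-3 at 15: take all 20 person-hours ; 0 still needed.
Site-N, Site-10: unused.
Cost = 14×10 + 20×15 = 440.

440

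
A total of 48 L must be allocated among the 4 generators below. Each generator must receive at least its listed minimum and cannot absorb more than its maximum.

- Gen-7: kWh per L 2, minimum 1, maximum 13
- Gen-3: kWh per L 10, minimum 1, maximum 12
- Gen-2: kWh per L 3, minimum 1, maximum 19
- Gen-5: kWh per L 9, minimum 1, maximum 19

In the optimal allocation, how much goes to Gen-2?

16

Meeting every minimum uses 1+1+1+1 = 4 L, leaving 44.
Highest kWh per L first: Gen-3 10 > Gen-5 9 > Gen-2 3 > Gen-7 2.
Give Gen-3 11 more to hit its cap of 12 — 33 left.
Gen-5: +18 to 19 (cap) — 15 left.
Only 15 left; Gen-2 takes them to reach 16.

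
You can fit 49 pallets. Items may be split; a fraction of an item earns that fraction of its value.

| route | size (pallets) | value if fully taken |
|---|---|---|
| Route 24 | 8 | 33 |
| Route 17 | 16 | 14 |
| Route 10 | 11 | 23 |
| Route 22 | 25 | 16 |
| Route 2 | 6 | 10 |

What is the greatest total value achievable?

85.12

Sort by value density: Route 24 33/8≈4.12, Route 10 23/11≈2.09, Route 2 10/6≈1.67, Route 17 14/16≈0.875, Route 22 16/25≈0.64.
Route 24: take in full, 8 pallets for value 33 ; 41 left.
Route 10: take in full, 11 pallets for value 23 ; 30 left.
Take all of Route 2 (6 pallets, value 10) ; 24 pallets left.
Take all of Route 17 (16 pallets, value 14) ; 8 pallets left.
Fill the last 8 pallets with part of Route 22: 8/25 of it earns 5.12.
Total value = 85.12.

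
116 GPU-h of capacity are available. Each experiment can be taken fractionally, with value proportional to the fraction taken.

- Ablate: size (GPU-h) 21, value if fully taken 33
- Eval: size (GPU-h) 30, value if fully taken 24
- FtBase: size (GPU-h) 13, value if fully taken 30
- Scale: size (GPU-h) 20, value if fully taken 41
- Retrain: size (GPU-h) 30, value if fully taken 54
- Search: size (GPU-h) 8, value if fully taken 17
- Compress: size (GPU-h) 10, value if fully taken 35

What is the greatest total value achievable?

221.2

Rank by value-to-size ratio: Compress 35/10≈3.5, FtBase 30/13≈2.31, Search 17/8≈2.12, Scale 41/20≈2.05, Retrain 54/30≈1.8, Ablate 33/21≈1.57, Eval 24/30≈0.8.
Take all of Compress (10 GPU-h, value 35) → 106 GPU-h left.
All 13 GPU-h of FtBase fit (value 30) → 93 remain.
Search: take in full, 8 GPU-h for value 17 → 85 left.
Scale: take in full, 20 GPU-h for value 41 → 65 left.
All 30 GPU-h of Retrain fit (value 54) → 35 remain.
Ablate: take in full, 21 GPU-h for value 33 → 14 left.
14 GPU-h left: a 14/30 share of Eval gives 24×14/30 = 11.2.
Total value = 221.2.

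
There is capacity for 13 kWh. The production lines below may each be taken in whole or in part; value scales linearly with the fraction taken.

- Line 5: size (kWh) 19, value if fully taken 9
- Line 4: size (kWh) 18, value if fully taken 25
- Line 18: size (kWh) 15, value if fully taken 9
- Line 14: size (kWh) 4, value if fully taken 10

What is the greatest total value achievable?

Best value per unit of size first: Line 14 10/4≈2.5, Line 4 25/18≈1.39, Line 18 9/15≈0.6, Line 5 9/19≈0.474.
Take all of Line 14 (4 kWh, value 10) → 9 kWh left.
Only 9 kWh remain; take 9/18 of Line 4 for value 25×9/18 = 12.5.
Total value = 22.5.

22.5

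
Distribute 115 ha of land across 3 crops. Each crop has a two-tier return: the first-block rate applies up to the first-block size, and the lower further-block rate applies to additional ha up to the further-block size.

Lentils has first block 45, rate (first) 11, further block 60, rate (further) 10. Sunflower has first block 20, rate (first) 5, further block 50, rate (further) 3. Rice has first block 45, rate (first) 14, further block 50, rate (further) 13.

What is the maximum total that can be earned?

1500

Order all 6 blocks by rate: Rice/first 14 > Rice/second 13 > Lentils/first 11 > Lentils/second 10 > Sunflower/first 5 > Sunflower/second 3.
Rice first at 14: fill all 45 — 70 left.
Fill Rice second block (50 at 13) — 20 left.
20 remain; put them into Lentils first at 11.
Total = 14×45 + 13×50 + 11×20 = 1500.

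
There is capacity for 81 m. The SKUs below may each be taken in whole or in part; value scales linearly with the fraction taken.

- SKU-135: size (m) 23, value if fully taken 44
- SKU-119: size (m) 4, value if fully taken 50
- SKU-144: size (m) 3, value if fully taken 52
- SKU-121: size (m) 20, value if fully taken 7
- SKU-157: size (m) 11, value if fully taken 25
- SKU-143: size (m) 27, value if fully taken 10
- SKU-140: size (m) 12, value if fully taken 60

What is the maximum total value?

241.35

Rank by value-to-size ratio: SKU-144 52/3≈17.3, SKU-119 50/4≈12.5, SKU-140 60/12≈5, SKU-157 25/11≈2.27, SKU-135 44/23≈1.91, SKU-143 10/27≈0.37, SKU-121 7/20≈0.35.
All 3 m of SKU-144 fit (value 52) → 78 remain.
All 4 m of SKU-119 fit (value 50) → 74 remain.
All 12 m of SKU-140 fit (value 60) → 62 remain.
All 11 m of SKU-157 fit (value 25) → 51 remain.
SKU-135: take in full, 23 m for value 44 → 28 left.
All 27 m of SKU-143 fit (value 10) → 1 remain.
Only 1 m remain; take 1/20 of SKU-121 for value 7×1/20 = 0.35.
Total value = 241.35.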